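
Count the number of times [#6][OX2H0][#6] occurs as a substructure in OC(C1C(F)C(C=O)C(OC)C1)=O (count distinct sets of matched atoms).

[#6][OX2H0][#6] is the SMARTS for an ether: an aliphatic oxygen bridging two carbons with no H on the oxygen.
Exactly one fragment in the molecule meets all constraints, giving 1 match.

1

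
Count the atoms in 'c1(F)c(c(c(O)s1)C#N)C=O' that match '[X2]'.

3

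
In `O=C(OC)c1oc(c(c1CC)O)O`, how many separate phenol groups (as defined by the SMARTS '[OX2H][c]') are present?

[OX2H][c] is the SMARTS for a phenol: a hydroxyl oxygen attached to an aromatic carbon.
The molecule carries 2 separate instances of a hydroxyl group (-OH) meeting every constraint; each maps to a distinct set of atoms, giving 2 matches.

2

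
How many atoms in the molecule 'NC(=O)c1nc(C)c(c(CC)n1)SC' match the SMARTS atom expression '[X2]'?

The query [X2] means: any atom with exactly two total connections (bonds + H).
Check the 14 heavy atoms by environment: 2× n (aromatic, X2) → match; 4× c (aromatic, X3) → no; 1× C (X3) → no; 1× O (X1) → no; 1× N (X3) → no; 1× S (X2) → match; 4× C (X4) → no.
Summing the matching environments: 2 + 1 = 3 matching atoms.

3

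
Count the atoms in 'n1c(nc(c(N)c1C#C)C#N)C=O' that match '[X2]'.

5

Check the 13 heavy atoms by environment: 2× n (aromatic, X2) → match; 4× c (aromatic, X3) → no; 1× N (X3) → no; 1× C (X3) → no; 1× O (X1) → no; 3× C (X2) → match; 1× N (X1) → no.
Summing the matching environments: 2 + 3 = 5 matching atoms.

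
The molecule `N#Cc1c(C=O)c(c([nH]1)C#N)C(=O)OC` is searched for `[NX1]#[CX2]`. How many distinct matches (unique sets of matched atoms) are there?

2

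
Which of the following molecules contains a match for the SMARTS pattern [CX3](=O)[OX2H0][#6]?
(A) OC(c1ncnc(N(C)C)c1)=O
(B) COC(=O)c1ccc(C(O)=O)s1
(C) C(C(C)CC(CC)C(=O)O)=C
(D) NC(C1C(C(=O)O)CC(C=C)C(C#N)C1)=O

B

[CX3](=O)[OX2H0][#6] describes a carbonyl carbon bonded to an oxygen that is itself bonded to carbon (no H on that O) (an ester).
(A) has a carboxylic acid group (-C(=O)OH) but the singly-bonded O carries H (OX2H1, not H0).
(B) contains a methyl-ester group (-C(=O)OCH3), which satisfies every atom and bond constraint.
(C) has a carboxylic acid group (-C(=O)OH) but the singly-bonded O carries H (OX2H1, not H0).
(D) has a carboxylic acid group (-C(=O)OH) but the singly-bonded O carries H (OX2H1, not H0).
So the answer is (B).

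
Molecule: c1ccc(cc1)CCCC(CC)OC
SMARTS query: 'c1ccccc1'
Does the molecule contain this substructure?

The pattern c1ccccc1 describes six aromatic carbons in a ring — a benzene ring.
The molecule carries a phenyl ring, whose atoms satisfy every constraint of the query, so the pattern matches.

Yes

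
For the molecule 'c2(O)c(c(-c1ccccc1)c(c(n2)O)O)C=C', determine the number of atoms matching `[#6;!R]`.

The query [#6;!R] means: carbon not in any ring.
Check the 17 heavy atoms by environment: 1× n (aromatic, in 6-ring) → no; 11× c (aromatic, in 6-ring) → no; 2× C (acyclic) → match; 3× O (acyclic) → no.
That gives 2 matching atoms.

2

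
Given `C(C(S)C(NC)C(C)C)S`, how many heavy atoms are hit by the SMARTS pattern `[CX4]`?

7

The query [CX4] means: C with X4: aliphatic carbon with exactly 4 total connections (bonds + H).
Check the 10 heavy atoms by environment: 7× C (X4) → match; 2× S (X2) → no; 1× N (X3) → no.
That gives 7 matching atoms.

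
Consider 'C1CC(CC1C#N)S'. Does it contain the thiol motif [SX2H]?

Yes

The pattern [SX2H] describes an aliphatic sulfur with two connections, one being H — a thiol.
The molecule carries a thiol (-SH), whose atoms satisfy every constraint of the query, so the pattern matches.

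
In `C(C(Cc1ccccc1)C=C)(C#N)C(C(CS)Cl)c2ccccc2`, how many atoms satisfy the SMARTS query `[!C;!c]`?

3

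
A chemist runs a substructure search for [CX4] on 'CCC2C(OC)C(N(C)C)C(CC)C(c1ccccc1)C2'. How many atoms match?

13

The query [CX4] means: C with X4: aliphatic carbon with exactly 4 total connections (bonds + H).
Check the 21 heavy atoms by environment: 13× C (X4) → match; 1× O (X2) → no; 6× c (aromatic, X3) → no; 1× N (X3) → no.
That gives 13 matching atoms.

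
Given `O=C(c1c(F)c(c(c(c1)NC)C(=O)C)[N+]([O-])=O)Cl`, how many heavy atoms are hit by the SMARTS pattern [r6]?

The query [r6] means: r6 matches atoms in a six-membered ring.
Check the 18 heavy atoms by environment: 6× c (aromatic, in 6-ring) → match; 1× N (acyclic) → no; 4× C (acyclic) → no; 3× O (acyclic) → no; 1× Cl (acyclic) → no; 1× N (charge +1, acyclic) → no; 1× O (charge -1, acyclic) → no; 1× F (acyclic) → no.
That gives 6 matching atoms.

6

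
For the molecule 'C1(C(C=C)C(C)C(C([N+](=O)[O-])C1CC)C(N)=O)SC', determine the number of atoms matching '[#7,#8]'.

5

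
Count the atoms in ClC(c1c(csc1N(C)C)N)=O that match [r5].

5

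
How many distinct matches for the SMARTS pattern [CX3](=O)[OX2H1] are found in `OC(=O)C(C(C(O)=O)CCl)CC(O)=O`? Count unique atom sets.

3

[CX3](=O)[OX2H1] is the SMARTS for a carboxylic acid: an sp2 carbon double-bonded to O and single-bonded to an -OH oxygen.
The molecule carries 3 separate instances of a carboxylic acid group (-C(=O)OH) meeting every constraint; each maps to a distinct set of atoms, giving 3 matches.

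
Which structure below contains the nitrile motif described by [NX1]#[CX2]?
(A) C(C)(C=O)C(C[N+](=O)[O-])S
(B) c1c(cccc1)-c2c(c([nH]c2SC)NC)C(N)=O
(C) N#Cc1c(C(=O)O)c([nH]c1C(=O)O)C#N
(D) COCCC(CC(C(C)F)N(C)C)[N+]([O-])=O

C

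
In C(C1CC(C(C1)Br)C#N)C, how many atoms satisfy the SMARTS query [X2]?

1

The query [X2] means: any atom with exactly two total connections (bonds + H).
Check the 10 heavy atoms by environment: 7× C (X4) → no; 1× Br (X1) → no; 1× C (X2) → match; 1× N (X1) → no.
That gives 1 matching atom.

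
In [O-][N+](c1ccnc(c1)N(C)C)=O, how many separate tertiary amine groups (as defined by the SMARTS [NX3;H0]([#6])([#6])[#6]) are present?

1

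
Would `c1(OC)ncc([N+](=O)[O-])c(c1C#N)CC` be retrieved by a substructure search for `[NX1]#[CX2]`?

The pattern [NX1]#[CX2] describes a nitrogen triple-bonded to a two-connected carbon — a nitrile.
The molecule carries a nitrile (-C#N), whose atoms satisfy every constraint of the query, so the pattern matches.

Yes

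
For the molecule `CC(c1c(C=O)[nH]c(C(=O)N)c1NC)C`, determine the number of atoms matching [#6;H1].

2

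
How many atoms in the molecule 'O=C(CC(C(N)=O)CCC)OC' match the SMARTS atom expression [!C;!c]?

Check the 12 heavy atoms by environment: 8× C → no; 3× O → match; 1× N → match.
Summing the matching environments: 3 + 1 = 4 matching atoms.

4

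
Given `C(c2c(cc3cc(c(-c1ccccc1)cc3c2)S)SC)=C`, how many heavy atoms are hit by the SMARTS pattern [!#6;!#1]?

The query [!#6;!#1] means: not carbon and not hydrogen — any heteroatom.
Check the 21 heavy atoms by environment: 16× c (aromatic) → no; 3× C → no; 2× S → match.
That gives 2 matching atoms.

2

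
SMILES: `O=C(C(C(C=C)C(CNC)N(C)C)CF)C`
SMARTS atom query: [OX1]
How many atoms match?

The query [OX1] means: aliphatic oxygen with one total connection — typically a carbonyl =O or an oxide.
Check the 16 heavy atoms by environment: 9× C (X4) → no; 3× C (X3) → no; 2× N (X3) → no; 1× F (X1) → no; 1× O (X1) → match.
That gives 1 matching atom.

1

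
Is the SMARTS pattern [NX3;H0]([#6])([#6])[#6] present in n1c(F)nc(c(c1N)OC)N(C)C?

Yes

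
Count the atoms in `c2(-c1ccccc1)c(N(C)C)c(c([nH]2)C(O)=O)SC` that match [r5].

5

The query [r5] means: r5 matches atoms in a five-membered ring.
Check the 19 heavy atoms by environment: 1× n (aromatic, in 5-ring) → match; 4× c (aromatic, in 5-ring) → match; 1× S (acyclic) → no; 4× C (acyclic) → no; 1× N (acyclic) → no; 6× c (aromatic, in 6-ring) → no; 2× O (acyclic) → no.
Summing the matching environments: 1 + 4 = 5 matching atoms.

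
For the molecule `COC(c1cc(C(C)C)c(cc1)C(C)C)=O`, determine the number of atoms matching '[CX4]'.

7

The query [CX4] means: C with X4: aliphatic carbon with exactly 4 total connections (bonds + H).
Check the 16 heavy atoms by environment: 6× c (aromatic, X3) → no; 7× C (X4) → match; 1× C (X3) → no; 1× O (X1) → no; 1× O (X2) → no.
That gives 7 matching atoms.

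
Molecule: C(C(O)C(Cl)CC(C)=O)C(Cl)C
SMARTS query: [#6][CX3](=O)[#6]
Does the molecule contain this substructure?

The pattern [#6][CX3](=O)[#6] describes a carbonyl carbon (no H) flanked by two carbons — a ketone.
The molecule carries an acetyl/ketone group (-C(=O)CH3), whose atoms satisfy every constraint of the query, so the pattern matches.

Yes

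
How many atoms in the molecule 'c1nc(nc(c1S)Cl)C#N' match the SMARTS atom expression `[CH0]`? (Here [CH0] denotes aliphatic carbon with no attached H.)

The query [CH0] means: aliphatic carbon with no attached hydrogen.
Check the 10 heavy atoms by environment: 2× n (aromatic, H0) → no; 3× c (aromatic, H0) → no; 1× c (aromatic, H1) → no; 1× C (H0) → match; 1× N (H0) → no; 1× S (H1) → no; 1× Cl (H0) → no.
That gives 1 matching atom.

1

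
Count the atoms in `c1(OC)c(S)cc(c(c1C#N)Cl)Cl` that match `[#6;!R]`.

The query [#6;!R] means: carbon not in any ring.
Check the 13 heavy atoms by environment: 6× c (aromatic, in 6-ring) → no; 2× Cl (acyclic) → no; 2× C (acyclic) → match; 1× N (acyclic) → no; 1× O (acyclic) → no; 1× S (acyclic) → no.
That gives 2 matching atoms.

2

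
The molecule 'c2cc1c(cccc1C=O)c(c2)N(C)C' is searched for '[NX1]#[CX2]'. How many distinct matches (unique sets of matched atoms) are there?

[NX1]#[CX2] is the SMARTS for a nitrile: a nitrogen triple-bonded to a two-connected carbon.
No fragment in the molecule satisfies every constraint, giving 0 matches.

0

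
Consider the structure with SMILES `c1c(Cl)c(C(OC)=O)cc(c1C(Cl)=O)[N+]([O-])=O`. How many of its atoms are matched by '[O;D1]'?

4

The query [O;D1] means: aliphatic oxygen bonded to exactly one heavy atom.
Check the 17 heavy atoms by environment: 4× c (aromatic, D3) → no; 2× c (aromatic, D2) → no; 2× C (D3) → no; 3× O (D1) → match; 1× O (D2) → no; 1× C (D1) → no; 2× Cl (D1) → no; 1× N (charge +1, D3) → no; 1× O (charge -1, D1) → match.
Summing the matching environments: 3 + 1 = 4 matching atoms.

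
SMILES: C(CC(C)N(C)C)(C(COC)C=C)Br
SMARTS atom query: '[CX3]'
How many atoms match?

Check the 14 heavy atoms by environment: 9× C (X4) → no; 1× Br (X1) → no; 1× N (X3) → no; 1× O (X2) → no; 2× C (X3) → match.
That gives 2 matching atoms.

2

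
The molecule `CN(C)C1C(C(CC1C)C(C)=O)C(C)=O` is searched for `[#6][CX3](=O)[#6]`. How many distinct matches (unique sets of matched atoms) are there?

[#6][CX3](=O)[#6] is the SMARTS for a ketone: a carbonyl carbon (no H) flanked by two carbons.
The molecule carries 2 separate instances of an acetyl/ketone group (-C(=O)CH3) meeting every constraint; each maps to a distinct set of atoms, giving 2 matches.

2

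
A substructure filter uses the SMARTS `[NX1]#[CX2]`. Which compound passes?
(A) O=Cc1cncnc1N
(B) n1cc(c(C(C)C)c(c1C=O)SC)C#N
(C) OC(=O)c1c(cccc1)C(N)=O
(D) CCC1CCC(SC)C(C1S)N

[NX1]#[CX2] describes a nitrogen triple-bonded to a two-connected carbon (a nitrile).
(A) has a primary amino group (-NH2) but the nitrogen is NX3 (three connections), not NX1 triple-bonded.
(B) contains a nitrile (-C#N), which satisfies every atom and bond constraint.
(C) has a primary amide (-C(=O)NH2) but the nitrogen is NX3, not NX1.
(D) has a primary amino group (-NH2) but the nitrogen is NX3 (three connections), not NX1 triple-bonded.
So the answer is (B).

B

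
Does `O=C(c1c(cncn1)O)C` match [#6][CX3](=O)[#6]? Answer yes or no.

Yes

The pattern [#6][CX3](=O)[#6] describes a carbonyl carbon (no H) flanked by two carbons — a ketone.
The molecule carries an acetyl/ketone group (-C(=O)CH3), whose atoms satisfy every constraint of the query, so the pattern matches.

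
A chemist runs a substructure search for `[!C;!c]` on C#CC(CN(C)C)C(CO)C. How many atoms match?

The query [!C;!c] means: neither aliphatic nor aromatic carbon — same as [!#6].
Check the 11 heavy atoms by environment: 9× C → no; 1× O → match; 1× N → match.
Summing the matching environments: 1 + 1 = 2 matching atoms.

2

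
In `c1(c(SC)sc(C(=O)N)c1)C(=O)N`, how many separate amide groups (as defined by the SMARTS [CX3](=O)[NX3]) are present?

[CX3](=O)[NX3] is the SMARTS for an amide: a carbonyl carbon bonded to a trivalent nitrogen.
The molecule carries 2 separate instances of a primary amide (-C(=O)NH2) meeting every constraint; each maps to a distinct set of atoms, giving 2 matches.

2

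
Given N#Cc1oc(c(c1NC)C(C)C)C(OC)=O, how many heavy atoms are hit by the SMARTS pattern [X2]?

3

The query [X2] means: any atom with exactly two total connections (bonds + H).
Check the 16 heavy atoms by environment: 1× o (aromatic, X2) → match; 4× c (aromatic, X3) → no; 1× C (X3) → no; 1× O (X1) → no; 1× O (X2) → match; 5× C (X4) → no; 1× N (X3) → no; 1× C (X2) → match; 1× N (X1) → no.
Summing the matching environments: 1 + 1 + 1 = 3 matching atoms.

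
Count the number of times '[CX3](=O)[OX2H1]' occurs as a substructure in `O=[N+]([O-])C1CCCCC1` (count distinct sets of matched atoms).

0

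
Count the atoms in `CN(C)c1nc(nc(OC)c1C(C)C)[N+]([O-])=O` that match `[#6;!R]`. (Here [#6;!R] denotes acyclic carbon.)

The query [#6;!R] means: carbon not in any ring.
Check the 17 heavy atoms by environment: 2× n (aromatic, in 6-ring) → no; 4× c (aromatic, in 6-ring) → no; 2× O (acyclic) → no; 6× C (acyclic) → match; 1× N (acyclic) → no; 1× N (charge +1, acyclic) → no; 1× O (charge -1, acyclic) → no.
That gives 6 matching atoms.

6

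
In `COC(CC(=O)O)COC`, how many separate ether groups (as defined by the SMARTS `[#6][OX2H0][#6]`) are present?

[#6][OX2H0][#6] is the SMARTS for an ether: an aliphatic oxygen bridging two carbons with no H on the oxygen.
The molecule carries 2 separate instances of a methoxy ether (-OCH3) meeting every constraint; each maps to a distinct set of atoms, giving 2 matches.

2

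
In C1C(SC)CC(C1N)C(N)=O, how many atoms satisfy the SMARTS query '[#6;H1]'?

3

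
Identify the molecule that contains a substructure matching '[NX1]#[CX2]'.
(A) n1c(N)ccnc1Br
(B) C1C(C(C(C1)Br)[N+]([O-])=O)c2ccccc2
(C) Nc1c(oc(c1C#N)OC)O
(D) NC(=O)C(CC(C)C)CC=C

[NX1]#[CX2] describes a nitrogen triple-bonded to a two-connected carbon (a nitrile).
(A) has a primary amino group (-NH2) but the nitrogen is NX3 (three connections), not NX1 triple-bonded.
(B) has a nitro group (-[N+](=O)[O-]) but there is no C#N triple bond.
(C) contains a nitrile (-C#N), which satisfies every atom and bond constraint.
(D) has a primary amide (-C(=O)NH2) but the nitrogen is NX3, not NX1.
So the answer is (C).

C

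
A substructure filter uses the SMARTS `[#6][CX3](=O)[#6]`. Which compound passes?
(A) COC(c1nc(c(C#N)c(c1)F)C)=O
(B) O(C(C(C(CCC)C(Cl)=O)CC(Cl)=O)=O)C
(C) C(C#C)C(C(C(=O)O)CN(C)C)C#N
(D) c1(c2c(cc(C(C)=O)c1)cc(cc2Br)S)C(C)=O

[#6][CX3](=O)[#6] describes a carbonyl carbon (no H) flanked by two carbons (a ketone).
(A) has a methyl-ester group (-C(=O)OCH3) but one neighbour of the carbonyl carbon is O, not C.
(B) has a methyl-ester group (-C(=O)OCH3) but one neighbour of the carbonyl carbon is O, not C.
(C) has a carboxylic acid group (-C(=O)OH) but one neighbour of the carbonyl carbon is O, not C.
(D) contains an acetyl/ketone group (-C(=O)CH3), which satisfies every atom and bond constraint.
So the answer is (D).

D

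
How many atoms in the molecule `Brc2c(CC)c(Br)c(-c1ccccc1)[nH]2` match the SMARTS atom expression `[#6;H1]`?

The query [#6;H1] means: any carbon bearing exactly one hydrogen.
Check the 15 heavy atoms by environment: 1× n (aromatic, H1) → no; 5× c (aromatic, H0) → no; 2× Br (H0) → no; 5× c (aromatic, H1) → match; 1× C (H2) → no; 1× C (H3) → no.
That gives 5 matching atoms.

5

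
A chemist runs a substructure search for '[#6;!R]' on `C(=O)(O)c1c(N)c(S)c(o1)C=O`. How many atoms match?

2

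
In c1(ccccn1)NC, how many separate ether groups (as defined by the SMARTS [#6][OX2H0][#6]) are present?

0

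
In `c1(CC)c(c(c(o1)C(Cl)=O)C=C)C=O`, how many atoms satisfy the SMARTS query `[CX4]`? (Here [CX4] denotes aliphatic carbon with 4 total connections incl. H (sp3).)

2

The query [CX4] means: C with X4: aliphatic carbon with exactly 4 total connections (bonds + H).
Check the 14 heavy atoms by environment: 1× o (aromatic, X2) → no; 4× c (aromatic, X3) → no; 4× C (X3) → no; 2× O (X1) → no; 2× C (X4) → match; 1× Cl (X1) → no.
That gives 2 matching atoms.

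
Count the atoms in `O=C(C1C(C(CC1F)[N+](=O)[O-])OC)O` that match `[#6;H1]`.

The query [#6;H1] means: any carbon bearing exactly one hydrogen.
Check the 14 heavy atoms by environment: 4× C (H1) → match; 1× C (H2) → no; 1× F (H0) → no; 1× N (charge +1, H0) → no; 1× O (charge -1, H0) → no; 3× O (H0) → no; 1× C (H3) → no; 1× C (H0) → no; 1× O (H1) → no.
That gives 4 matching atoms.

4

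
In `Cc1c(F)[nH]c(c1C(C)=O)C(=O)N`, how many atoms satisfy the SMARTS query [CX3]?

The query [CX3] means: C with X3: aliphatic carbon with exactly 3 total connections.
Check the 13 heavy atoms by environment: 1× n (aromatic, X3) → no; 4× c (aromatic, X3) → no; 2× C (X3) → match; 2× O (X1) → no; 2× C (X4) → no; 1× F (X1) → no; 1× N (X3) → no.
That gives 2 matching atoms.

2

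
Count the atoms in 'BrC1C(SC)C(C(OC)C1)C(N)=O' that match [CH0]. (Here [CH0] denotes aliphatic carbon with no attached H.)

Check the 13 heavy atoms by environment: 4× C (H1) → no; 1× C (H2) → no; 1× S (H0) → no; 2× C (H3) → no; 1× Br (H0) → no; 2× O (H0) → no; 1× C (H0) → match; 1× N (H2) → no.
That gives 1 matching atom.

1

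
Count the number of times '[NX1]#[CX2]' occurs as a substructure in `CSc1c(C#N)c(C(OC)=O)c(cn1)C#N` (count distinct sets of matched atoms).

[NX1]#[CX2] is the SMARTS for a nitrile: a nitrogen triple-bonded to a two-connected carbon.
The molecule carries 2 separate instances of a nitrile (-C#N) meeting every constraint; each maps to a distinct set of atoms, giving 2 matches.

2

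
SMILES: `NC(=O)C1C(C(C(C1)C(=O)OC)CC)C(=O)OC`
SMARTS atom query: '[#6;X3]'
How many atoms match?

3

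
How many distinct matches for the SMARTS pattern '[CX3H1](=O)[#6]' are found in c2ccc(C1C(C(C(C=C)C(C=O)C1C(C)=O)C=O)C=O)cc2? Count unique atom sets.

3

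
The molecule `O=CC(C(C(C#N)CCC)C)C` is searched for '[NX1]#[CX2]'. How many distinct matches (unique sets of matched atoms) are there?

1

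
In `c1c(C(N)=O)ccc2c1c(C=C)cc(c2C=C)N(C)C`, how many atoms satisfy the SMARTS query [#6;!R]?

7

The query [#6;!R] means: carbon not in any ring.
Check the 20 heavy atoms by environment: 10× c (aromatic, in 6-ring) → no; 7× C (acyclic) → match; 1× O (acyclic) → no; 2× N (acyclic) → no.
That gives 7 matching atoms.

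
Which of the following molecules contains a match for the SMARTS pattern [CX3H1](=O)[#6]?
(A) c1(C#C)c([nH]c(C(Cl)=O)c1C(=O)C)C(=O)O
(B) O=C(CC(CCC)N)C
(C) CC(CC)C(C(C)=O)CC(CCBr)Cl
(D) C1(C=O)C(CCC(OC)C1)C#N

D

[CX3H1](=O)[#6] describes an sp2 carbon with one H, double-bonded to O and single-bonded to carbon (an aldehyde).
(A) has a carboxylic acid group (-C(=O)OH) but the carbonyl carbon has H0 and is bonded to O, not H1.
(B) has an acetyl/ketone group (-C(=O)CH3) but the carbonyl carbon has H0 (two carbon neighbours), not H1.
(C) has an acetyl/ketone group (-C(=O)CH3) but the carbonyl carbon has H0 (two carbon neighbours), not H1.
(D) contains an aldehyde (-CHO), which satisfies every atom and bond constraint.
So the answer is (D).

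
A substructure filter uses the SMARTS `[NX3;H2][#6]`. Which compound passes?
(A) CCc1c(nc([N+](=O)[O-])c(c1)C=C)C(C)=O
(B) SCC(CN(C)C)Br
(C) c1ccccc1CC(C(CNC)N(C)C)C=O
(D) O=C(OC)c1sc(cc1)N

[NX3;H2][#6] describes a trivalent nitrogen with two H attached to carbon (a primary amine).
(A) has a nitro group (-[N+](=O)[O-]) but the nitrogen is [N+] with no H, not NX3H2.
(B) has a dimethylamino group (-N(CH3)2) but the nitrogen has H0, not H2.
(C) has an N-methylamino group (-NHCH3) but the nitrogen bears two carbons and only one H (H1), not H2.
(D) contains a primary amino group (-NH2), which satisfies every atom and bond constraint.
So the answer is (D).

D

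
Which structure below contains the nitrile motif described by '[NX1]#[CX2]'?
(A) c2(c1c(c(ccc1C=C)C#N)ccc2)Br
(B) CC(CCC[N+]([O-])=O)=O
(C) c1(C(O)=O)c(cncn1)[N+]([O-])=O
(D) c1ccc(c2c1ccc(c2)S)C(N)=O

[NX1]#[CX2] describes a nitrogen triple-bonded to a two-connected carbon (a nitrile).
(A) contains a nitrile (-C#N), which satisfies every atom and bond constraint.
(B) has a nitro group (-[N+](=O)[O-]) but there is no C#N triple bond.
(C) has a nitro group (-[N+](=O)[O-]) but there is no C#N triple bond.
(D) has a primary amide (-C(=O)NH2) but the nitrogen is NX3, not NX1.
So the answer is (A).

A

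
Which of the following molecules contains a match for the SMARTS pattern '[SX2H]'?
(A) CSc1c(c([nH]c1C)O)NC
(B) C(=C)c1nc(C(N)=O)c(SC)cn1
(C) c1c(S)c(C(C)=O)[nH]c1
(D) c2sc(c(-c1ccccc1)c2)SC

C

[SX2H] describes an aliphatic sulfur with two connections, one being H (a thiol).
(A) has a hydroxyl group (-OH) but it is an -OH, not an -SH.
(B) has a methylthio ether (-SCH3) but the sulfur has H0 (bonded to two carbons), not H1.
(C) contains a thiol (-SH), which satisfies every atom and bond constraint.
(D) has a methylthio ether (-SCH3) but the sulfur has H0 (bonded to two carbons), not H1.
So the answer is (C).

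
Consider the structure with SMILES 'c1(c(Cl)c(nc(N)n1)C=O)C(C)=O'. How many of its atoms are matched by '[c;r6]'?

Check the 13 heavy atoms by environment: 2× n (aromatic, in 6-ring) → no; 4× c (aromatic, in 6-ring) → match; 1× N (acyclic) → no; 3× C (acyclic) → no; 2× O (acyclic) → no; 1× Cl (acyclic) → no.
That gives 4 matching atoms.

4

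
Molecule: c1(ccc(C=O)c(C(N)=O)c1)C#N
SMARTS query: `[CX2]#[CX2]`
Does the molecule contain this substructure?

No

The pattern [CX2]#[CX2] describes a carbon-carbon triple bond — an alkyne.
The closest candidate here is a nitrile (-C#N), but the triple bond is C#N, not C#C. No other fragment satisfies the full query, so there is no match.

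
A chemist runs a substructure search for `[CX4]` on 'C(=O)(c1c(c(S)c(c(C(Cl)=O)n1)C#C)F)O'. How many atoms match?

Check the 16 heavy atoms by environment: 1× n (aromatic, X2) → no; 5× c (aromatic, X3) → no; 1× F (X1) → no; 2× C (X2) → no; 2× C (X3) → no; 2× O (X1) → no; 1× Cl (X1) → no; 1× O (X2) → no; 1× S (X2) → no.
No environment satisfies the query, so 0 matching atoms.

0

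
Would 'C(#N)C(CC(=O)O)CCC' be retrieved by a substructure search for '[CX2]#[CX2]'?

No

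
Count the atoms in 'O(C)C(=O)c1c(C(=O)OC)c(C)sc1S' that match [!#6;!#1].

6

The query [!#6;!#1] means: not carbon and not hydrogen — any heteroatom.
Check the 15 heavy atoms by environment: 1× s (aromatic) → match; 4× c (aromatic) → no; 5× C → no; 4× O → match; 1× S → match.
Summing the matching environments: 1 + 4 + 1 = 6 matching atoms.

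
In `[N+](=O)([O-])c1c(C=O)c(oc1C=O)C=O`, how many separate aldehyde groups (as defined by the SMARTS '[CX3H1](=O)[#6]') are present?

3

[CX3H1](=O)[#6] is the SMARTS for an aldehyde: an sp2 carbon with one H, double-bonded to O and single-bonded to carbon.
The molecule carries 3 separate instances of an aldehyde (-CHO) meeting every constraint; each maps to a distinct set of atoms, giving 3 matches.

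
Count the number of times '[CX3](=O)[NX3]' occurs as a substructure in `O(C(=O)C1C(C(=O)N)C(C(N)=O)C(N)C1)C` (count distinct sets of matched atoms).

2

[CX3](=O)[NX3] is the SMARTS for an amide: a carbonyl carbon bonded to a trivalent nitrogen.
The molecule carries 2 separate instances of a primary amide (-C(=O)NH2) meeting every constraint; each maps to a distinct set of atoms, giving 2 matches.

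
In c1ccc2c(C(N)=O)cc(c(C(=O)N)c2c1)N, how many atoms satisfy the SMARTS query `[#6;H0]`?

7

The query [#6;H0] means: any carbon with no attached hydrogen.
Check the 17 heavy atoms by environment: 5× c (aromatic, H0) → match; 5× c (aromatic, H1) → no; 2× C (H0) → match; 2× O (H0) → no; 3× N (H2) → no.
Summing the matching environments: 5 + 2 = 7 matching atoms.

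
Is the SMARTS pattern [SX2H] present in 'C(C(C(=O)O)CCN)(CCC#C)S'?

Yes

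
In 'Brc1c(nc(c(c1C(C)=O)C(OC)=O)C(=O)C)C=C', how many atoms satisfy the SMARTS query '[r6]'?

The query [r6] means: r6 matches atoms in a six-membered ring.
Check the 19 heavy atoms by environment: 1× n (aromatic, in 6-ring) → match; 5× c (aromatic, in 6-ring) → match; 8× C (acyclic) → no; 4× O (acyclic) → no; 1× Br (acyclic) → no.
Summing the matching environments: 1 + 5 = 6 matching atoms.

6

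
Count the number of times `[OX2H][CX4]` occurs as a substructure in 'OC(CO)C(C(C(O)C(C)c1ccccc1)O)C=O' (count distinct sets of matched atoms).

4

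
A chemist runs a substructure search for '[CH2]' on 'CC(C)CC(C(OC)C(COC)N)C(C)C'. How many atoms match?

2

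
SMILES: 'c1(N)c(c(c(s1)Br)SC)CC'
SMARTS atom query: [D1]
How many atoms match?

Check the 11 heavy atoms by environment: 1× s (aromatic, D2) → no; 4× c (aromatic, D3) → no; 1× Br (D1) → match; 1× S (D2) → no; 2× C (D1) → match; 1× C (D2) → no; 1× N (D1) → match.
Summing the matching environments: 1 + 2 + 1 = 4 matching atoms.

4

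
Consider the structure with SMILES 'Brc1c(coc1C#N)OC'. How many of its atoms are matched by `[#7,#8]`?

The query [#7,#8] means: nitrogen or oxygen (comma = OR).
Check the 10 heavy atoms by environment: 1× o (aromatic) → match; 4× c (aromatic) → no; 1× O → match; 2× C → no; 1× Br → no; 1× N → match.
Summing the matching environments: 1 + 1 + 1 = 3 matching atoms.

3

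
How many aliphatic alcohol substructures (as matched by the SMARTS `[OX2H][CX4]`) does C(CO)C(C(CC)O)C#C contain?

2

[OX2H][CX4] is the SMARTS for an aliphatic alcohol: a hydroxyl oxygen bound to an sp3 (X4) carbon.
The molecule carries 2 separate instances of a hydroxyl group (-OH) meeting every constraint; each maps to a distinct set of atoms, giving 2 matches.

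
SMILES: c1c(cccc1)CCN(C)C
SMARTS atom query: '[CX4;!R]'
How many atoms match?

4

The query [CX4;!R] means: aliphatic carbon with four total connections, not in a ring.
Check the 11 heavy atoms by environment: 4× C (X4, acyclic) → match; 6× c (aromatic, X3, in 6-ring) → no; 1× N (X3, acyclic) → no.
That gives 4 matching atoms.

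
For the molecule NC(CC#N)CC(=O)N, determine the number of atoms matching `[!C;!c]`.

4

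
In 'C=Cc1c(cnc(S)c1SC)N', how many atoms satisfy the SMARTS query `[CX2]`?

0

The query [CX2] means: C with X2: aliphatic carbon with exactly 2 total connections.
Check the 12 heavy atoms by environment: 1× n (aromatic, X2) → no; 5× c (aromatic, X3) → no; 1× N (X3) → no; 2× S (X2) → no; 1× C (X4) → no; 2× C (X3) → no.
No environment satisfies the query, so 0 matching atoms.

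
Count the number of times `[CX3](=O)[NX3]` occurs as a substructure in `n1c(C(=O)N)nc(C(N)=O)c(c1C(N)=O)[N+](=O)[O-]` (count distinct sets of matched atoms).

3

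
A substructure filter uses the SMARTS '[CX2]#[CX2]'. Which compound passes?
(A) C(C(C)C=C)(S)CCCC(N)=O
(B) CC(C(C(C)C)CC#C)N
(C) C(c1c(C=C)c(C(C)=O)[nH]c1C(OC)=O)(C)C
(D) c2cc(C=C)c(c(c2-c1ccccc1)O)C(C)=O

B

[CX2]#[CX2] describes a carbon-carbon triple bond (an alkyne).
(A) has a vinyl group (-CH=CH2) but the C=C is a double bond; both carbons are CX3, not CX2.
(B) contains an ethynyl group (-C#CH), which satisfies every atom and bond constraint.
(C) has a vinyl group (-CH=CH2) but the C=C is a double bond; both carbons are CX3, not CX2.
(D) has a vinyl group (-CH=CH2) but the C=C is a double bond; both carbons are CX3, not CX2.
So the answer is (B).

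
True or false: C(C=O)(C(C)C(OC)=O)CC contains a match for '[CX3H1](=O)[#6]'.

The pattern [CX3H1](=O)[#6] describes an sp2 carbon with one H, double-bonded to O and single-bonded to carbon — an aldehyde.
The molecule carries an aldehyde (-CHO), whose atoms satisfy every constraint of the query, so the pattern matches.

True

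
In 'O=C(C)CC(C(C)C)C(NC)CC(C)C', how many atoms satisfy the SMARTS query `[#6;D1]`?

The query [#6;D1] means: carbon bonded to exactly one heavy atom.
Check the 15 heavy atoms by environment: 2× C (D2) → no; 5× C (D3) → no; 1× N (D2) → no; 6× C (D1) → match; 1× O (D1) → no.
That gives 6 matching atoms.

6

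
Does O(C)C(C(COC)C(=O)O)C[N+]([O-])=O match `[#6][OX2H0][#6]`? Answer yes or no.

The pattern [#6][OX2H0][#6] describes an aliphatic oxygen bridging two carbons with no H on the oxygen — an ether.
The molecule carries a methoxy ether (-OCH3), whose atoms satisfy every constraint of the query, so the pattern matches.

Yes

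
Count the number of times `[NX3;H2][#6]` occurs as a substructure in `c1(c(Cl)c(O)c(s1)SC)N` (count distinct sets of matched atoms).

[NX3;H2][#6] is the SMARTS for a primary amine: a trivalent nitrogen with two H attached to carbon.
Exactly one fragment in the molecule meets all constraints, giving 1 match.

1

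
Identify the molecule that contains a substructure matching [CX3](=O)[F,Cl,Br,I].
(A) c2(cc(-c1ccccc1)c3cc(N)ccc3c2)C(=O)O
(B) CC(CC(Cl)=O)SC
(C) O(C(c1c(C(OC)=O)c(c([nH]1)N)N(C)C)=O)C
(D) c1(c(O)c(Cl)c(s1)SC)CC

B

[CX3](=O)[F,Cl,Br,I] describes a carbonyl carbon bonded to a halogen (an acyl halide).
(A) has a carboxylic acid group (-C(=O)OH) but the carbonyl is bonded to -OH, not to a halogen.
(B) contains an acyl chloride (-C(=O)Cl), which satisfies every atom and bond constraint.
(C) has a methyl-ester group (-C(=O)OCH3) but the carbonyl is bonded to -O-C, not to a halogen.
(D) has a chloro substituent but the Cl is not on a carbonyl carbon.
So the answer is (B).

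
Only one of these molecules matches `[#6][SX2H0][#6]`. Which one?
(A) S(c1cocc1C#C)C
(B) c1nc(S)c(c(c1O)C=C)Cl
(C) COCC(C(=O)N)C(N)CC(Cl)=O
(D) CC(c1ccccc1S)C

A

[#6][SX2H0][#6] describes an aliphatic sulfur bridging two carbons with no H on the sulfur (a thioether).
(A) contains a methylthio ether (-SCH3), which satisfies every atom and bond constraint.
(B) has a thiol (-SH) but the sulfur has H1, not H0 bridging two carbons.
(C) has a methoxy ether (-OCH3) but the bridging atom is O, not S.
(D) has a thiol (-SH) but the sulfur has H1, not H0 bridging two carbons.
So the answer is (A).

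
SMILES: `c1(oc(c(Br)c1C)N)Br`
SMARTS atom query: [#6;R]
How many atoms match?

4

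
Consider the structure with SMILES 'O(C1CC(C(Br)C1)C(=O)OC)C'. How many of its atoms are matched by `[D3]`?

The query [D3] means: atom with exactly three heavy-atom neighbours.
Check the 12 heavy atoms by environment: 2× C (D2) → no; 4× C (D3) → match; 1× Br (D1) → no; 2× O (D2) → no; 2× C (D1) → no; 1× O (D1) → no.
That gives 4 matching atoms.

4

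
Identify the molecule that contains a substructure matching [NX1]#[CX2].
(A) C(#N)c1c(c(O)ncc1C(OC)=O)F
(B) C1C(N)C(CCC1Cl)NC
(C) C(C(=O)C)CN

A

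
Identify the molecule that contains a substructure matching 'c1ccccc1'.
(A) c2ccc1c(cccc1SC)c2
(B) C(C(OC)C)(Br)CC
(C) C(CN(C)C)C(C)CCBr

A

c1ccccc1 describes six aromatic carbons in a ring (a benzene ring).
(A) contains the required atom environment, so the pattern matches.
(B) has a methyl group (-CH3) but no six-membered all-carbon aromatic ring is present.
(C) has a methyl group (-CH3) but no six-membered all-carbon aromatic ring is present.
So the answer is (A).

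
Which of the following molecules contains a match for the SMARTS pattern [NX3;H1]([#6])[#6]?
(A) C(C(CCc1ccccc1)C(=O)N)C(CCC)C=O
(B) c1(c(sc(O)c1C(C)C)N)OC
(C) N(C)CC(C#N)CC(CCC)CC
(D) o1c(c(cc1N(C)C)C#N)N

[NX3;H1]([#6])[#6] describes a trivalent nitrogen with one H, bonded to two carbons (a secondary amine).
(A) has a primary amide (-C(=O)NH2) but the -C(=O)NH2 nitrogen has H2, not H1.
(B) has a primary amino group (-NH2) but the nitrogen has H2 and only one carbon neighbour.
(C) contains an N-methylamino group (-NHCH3), which satisfies every atom and bond constraint.
(D) has a dimethylamino group (-N(CH3)2) but the nitrogen has H0, not H1.
So the answer is (C).

C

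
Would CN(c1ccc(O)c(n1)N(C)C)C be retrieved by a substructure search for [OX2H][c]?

Yes

The pattern [OX2H][c] describes a hydroxyl oxygen attached to an aromatic carbon — a phenol.
The molecule carries a hydroxyl group (-OH), whose atoms satisfy every constraint of the query, so the pattern matches.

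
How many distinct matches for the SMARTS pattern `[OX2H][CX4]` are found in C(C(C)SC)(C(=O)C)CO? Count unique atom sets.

1

[OX2H][CX4] is the SMARTS for an aliphatic alcohol: a hydroxyl oxygen bound to an sp3 (X4) carbon.
Exactly one fragment in the molecule meets all constraints, giving 1 match.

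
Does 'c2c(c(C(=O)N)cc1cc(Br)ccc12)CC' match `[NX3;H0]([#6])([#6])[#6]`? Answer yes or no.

No

The pattern [NX3;H0]([#6])([#6])[#6] describes a trivalent nitrogen with no H, bonded to three carbons — a tertiary amine.
The closest candidate here is a primary amide (-C(=O)NH2), but the amide nitrogen has H2 and only one carbon neighbour. No other fragment satisfies the full query, so there is no match.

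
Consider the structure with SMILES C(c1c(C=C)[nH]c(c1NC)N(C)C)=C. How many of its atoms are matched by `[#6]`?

The query [#6] means: #6 matches any atom with atomic number 6 (carbon, aromatic or aliphatic).
Check the 14 heavy atoms by environment: 1× n (aromatic) → no; 4× c (aromatic) → match; 7× C → match; 2× N → no.
Summing the matching environments: 4 + 7 = 11 matching atoms.

11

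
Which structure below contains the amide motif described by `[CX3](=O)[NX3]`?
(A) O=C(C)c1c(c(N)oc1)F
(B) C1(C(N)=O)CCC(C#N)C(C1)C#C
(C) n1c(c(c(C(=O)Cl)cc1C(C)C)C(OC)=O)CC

B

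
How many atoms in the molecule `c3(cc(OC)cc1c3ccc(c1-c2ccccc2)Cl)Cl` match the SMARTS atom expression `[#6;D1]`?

Check the 20 heavy atoms by environment: 7× c (aromatic, D3) → no; 9× c (aromatic, D2) → no; 2× Cl (D1) → no; 1× O (D2) → no; 1× C (D1) → match.
That gives 1 matching atom.

1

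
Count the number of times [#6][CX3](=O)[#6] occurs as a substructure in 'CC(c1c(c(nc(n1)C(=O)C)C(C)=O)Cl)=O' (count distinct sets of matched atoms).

[#6][CX3](=O)[#6] is the SMARTS for a ketone: a carbonyl carbon (no H) flanked by two carbons.
The molecule carries 3 separate instances of an acetyl/ketone group (-C(=O)CH3) meeting every constraint; each maps to a distinct set of atoms, giving 3 matches.

3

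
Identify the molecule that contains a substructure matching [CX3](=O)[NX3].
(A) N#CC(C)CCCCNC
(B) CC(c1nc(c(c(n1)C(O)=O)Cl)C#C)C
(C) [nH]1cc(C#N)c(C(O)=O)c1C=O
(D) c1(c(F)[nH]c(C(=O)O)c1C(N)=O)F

D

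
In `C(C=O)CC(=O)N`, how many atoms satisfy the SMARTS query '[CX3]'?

2

The query [CX3] means: C with X3: aliphatic carbon with exactly 3 total connections.
Check the 7 heavy atoms by environment: 2× C (X4) → no; 2× C (X3) → match; 2× O (X1) → no; 1× N (X3) → no.
That gives 2 matching atoms.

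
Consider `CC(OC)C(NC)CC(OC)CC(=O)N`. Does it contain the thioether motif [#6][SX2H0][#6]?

No

The pattern [#6][SX2H0][#6] describes an aliphatic sulfur bridging two carbons with no H on the sulfur — a thioether.
The closest candidate here is a methoxy ether (-OCH3), but the bridging atom is O, not S. No other fragment satisfies the full query, so there is no match.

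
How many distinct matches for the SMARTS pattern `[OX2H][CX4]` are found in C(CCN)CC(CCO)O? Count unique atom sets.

[OX2H][CX4] is the SMARTS for an aliphatic alcohol: a hydroxyl oxygen bound to an sp3 (X4) carbon.
The molecule carries 2 separate instances of a hydroxyl group (-OH) meeting every constraint; each maps to a distinct set of atoms, giving 2 matches.

2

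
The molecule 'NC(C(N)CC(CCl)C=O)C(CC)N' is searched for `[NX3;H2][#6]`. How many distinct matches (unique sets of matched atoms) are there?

3

[NX3;H2][#6] is the SMARTS for a primary amine: a trivalent nitrogen with two H attached to carbon.
The molecule carries 3 separate instances of a primary amino group (-NH2) meeting every constraint; each maps to a distinct set of atoms, giving 3 matches.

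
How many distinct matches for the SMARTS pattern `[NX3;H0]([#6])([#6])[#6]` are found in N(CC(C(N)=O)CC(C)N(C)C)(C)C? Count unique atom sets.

[NX3;H0]([#6])([#6])[#6] is the SMARTS for a tertiary amine: a trivalent nitrogen with no H, bonded to three carbons.
The molecule carries 2 separate instances of a dimethylamino group (-N(CH3)2) meeting every constraint; each maps to a distinct set of atoms, giving 2 matches.

2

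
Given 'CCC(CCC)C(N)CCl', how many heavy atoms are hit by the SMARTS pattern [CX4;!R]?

8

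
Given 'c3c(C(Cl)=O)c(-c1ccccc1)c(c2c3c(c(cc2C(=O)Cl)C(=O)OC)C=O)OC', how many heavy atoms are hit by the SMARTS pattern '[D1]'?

8

The query [D1] means: atom with exactly one heavy-atom neighbour (degree 1).
Check the 30 heavy atoms by environment: 9× c (aromatic, D3) → no; 7× c (aromatic, D2) → no; 1× C (D2) → no; 4× O (D1) → match; 3× C (D3) → no; 2× Cl (D1) → match; 2× O (D2) → no; 2× C (D1) → match.
Summing the matching environments: 4 + 2 + 2 = 8 matching atoms.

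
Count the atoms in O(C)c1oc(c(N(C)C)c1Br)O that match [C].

3

The query [C] means: uppercase C matches aliphatic (non-aromatic) carbon only.
Check the 12 heavy atoms by environment: 1× o (aromatic) → no; 4× c (aromatic) → no; 1× N → no; 3× C → match; 1× Br → no; 2× O → no.
That gives 3 matching atoms.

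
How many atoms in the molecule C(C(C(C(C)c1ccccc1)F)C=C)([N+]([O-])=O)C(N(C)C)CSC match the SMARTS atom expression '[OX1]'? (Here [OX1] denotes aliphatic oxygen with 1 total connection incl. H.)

The query [OX1] means: aliphatic oxygen with one total connection — typically a carbonyl =O or an oxide.
Check the 24 heavy atoms by environment: 10× C (X4) → no; 2× C (X3) → no; 1× F (X1) → no; 1× N (X3) → no; 1× N (charge +1, X3) → no; 1× O (charge -1, X1) → match; 1× O (X1) → match; 1× S (X2) → no; 6× c (aromatic, X3) → no.
Summing the matching environments: 1 + 1 = 2 matching atoms.

2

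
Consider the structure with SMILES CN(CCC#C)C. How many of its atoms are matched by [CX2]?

The query [CX2] means: C with X2: aliphatic carbon with exactly 2 total connections.
Check the 7 heavy atoms by environment: 4× C (X4) → no; 2× C (X2) → match; 1× N (X3) → no.
That gives 2 matching atoms.

2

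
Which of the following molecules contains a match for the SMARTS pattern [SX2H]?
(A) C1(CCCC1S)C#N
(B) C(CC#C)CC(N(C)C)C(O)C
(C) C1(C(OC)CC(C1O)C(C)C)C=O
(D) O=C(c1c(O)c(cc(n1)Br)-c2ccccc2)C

A

[SX2H] describes an aliphatic sulfur with two connections, one being H (a thiol).
(A) contains a thiol (-SH), which satisfies every atom and bond constraint.
(B) has a hydroxyl group (-OH) but it is an -OH, not an -SH.
(C) has a hydroxyl group (-OH) but it is an -OH, not an -SH.
(D) has a hydroxyl group (-OH) but it is an -OH, not an -SH.
So the answer is (A).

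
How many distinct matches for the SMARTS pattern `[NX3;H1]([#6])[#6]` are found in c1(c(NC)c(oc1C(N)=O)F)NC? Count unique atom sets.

[NX3;H1]([#6])[#6] is the SMARTS for a secondary amine: a trivalent nitrogen with one H, bonded to two carbons.
The molecule carries 2 separate instances of an N-methylamino group (-NHCH3) meeting every constraint; each maps to a distinct set of atoms, giving 2 matches.

2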